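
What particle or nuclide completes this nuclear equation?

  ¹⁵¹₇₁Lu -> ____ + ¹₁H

Conserve mass number: 151 = A + 1, so A = 150.
Conserve atomic number: 71 = Z + 1, so Z = 70.
Z = 70 is ytterbium, so the species is ¹⁵⁰₇₀Yb.

Yb-150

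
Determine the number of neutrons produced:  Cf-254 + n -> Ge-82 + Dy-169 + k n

4

Conserve mass number: 255 = 82 + 169 + k, so k = 255 − 251 = 4.
Check atomic number: 98 = 32 + 66 + 0 = 98. ✓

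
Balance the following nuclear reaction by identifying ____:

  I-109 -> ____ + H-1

Te-108

Conserve mass number: 109 = A + 1, so A = 108.
Conserve atomic number: 53 = Z + 1, so Z = 52.
Z = 52 is tellurium, so the species is Te-108.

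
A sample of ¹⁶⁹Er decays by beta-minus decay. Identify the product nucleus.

Tm-169

Beta-minus decay: mass number changes by +0, atomic number by +1.
A: 169 = 169; Z: 68 + 1 = 69.
Z = 69 is thulium, so the daughter is ¹⁶⁹Tm.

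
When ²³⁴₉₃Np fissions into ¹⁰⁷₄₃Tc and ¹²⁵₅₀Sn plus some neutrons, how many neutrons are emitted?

Conserve mass number: 234 = 107 + 125 + k, so k = 234 − 232 = 2.
Check atomic number: 93 = 43 + 50 + 0 = 93. ✓

2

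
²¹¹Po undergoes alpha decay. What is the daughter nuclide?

Alpha decay: mass number changes by -4, atomic number by -2.
A: 211 − 4 = 207; Z: 84 − 2 = 82.
Z = 82 is lead, so the daughter is ²⁰⁷Pb.

Pb-207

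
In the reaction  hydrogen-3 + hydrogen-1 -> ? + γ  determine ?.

Conserve mass number: 3 + 1 = A + 0, so A = 4.
Conserve atomic number: 1 + 1 = Z + 0, so Z = 2.
A = 4 and Z = 2 is helium-4 — an alpha particle.

He-4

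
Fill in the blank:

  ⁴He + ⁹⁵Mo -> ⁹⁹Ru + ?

gamma ray

Conserve mass number: 4 + 95 = 99 + A, so A = 0.
Conserve atomic number: 2 + 42 = 44 + Z, so Z = 0.
A = 0 and Z = 0 is γ — a gamma ray.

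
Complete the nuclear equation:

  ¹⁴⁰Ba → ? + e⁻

Conserve mass number: 140 = A + 0, so A = 140.
Conserve atomic number: 56 = Z − 1, so Z = 57.
Z = 57 is lanthanum, so the species is ¹⁴⁰La.

La-140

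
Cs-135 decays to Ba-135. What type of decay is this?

ΔA = 135 − 135 = 0; ΔZ = 56 − 55 = +1.
A is unchanged and Z rises by 1 — a neutron has become a proton (β⁻ decay).

beta-minus decay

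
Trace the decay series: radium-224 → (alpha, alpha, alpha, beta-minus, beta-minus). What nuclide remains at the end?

Po-212

Start: (A, Z) = (224, 88).
After α: (220, 86).
After α: (216, 84).
After α: (212, 82).
After β⁻: (212, 83).
After β⁻: (212, 84).
Z = 84 is polonium.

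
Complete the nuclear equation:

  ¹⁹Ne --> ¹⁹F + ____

positron

Conserve mass number: 19 = 19 + A, so A = 0.
Conserve atomic number: 10 = 9 + Z, so Z = 1.
A = 0 and Z = 1 is e⁺ — a positron.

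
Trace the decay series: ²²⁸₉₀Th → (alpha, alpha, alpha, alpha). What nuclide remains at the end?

Start: (A, Z) = (228, 90).
After α: (224, 88).
After α: (220, 86).
After α: (216, 84).
After α: (212, 82).
Z = 82 is lead.

Pb-212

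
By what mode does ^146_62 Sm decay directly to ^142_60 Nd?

alpha decay

ΔA = 142 − 146 = -4; ΔZ = 60 − 62 = -2.
A drops by 4 and Z drops by 2 — the signature of alpha emission.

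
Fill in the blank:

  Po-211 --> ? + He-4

Pb-207

Conserve mass number: 211 = A + 4, so A = 207.
Conserve atomic number: 84 = Z + 2, so Z = 82.
Z = 82 is lead, so the species is Pb-207.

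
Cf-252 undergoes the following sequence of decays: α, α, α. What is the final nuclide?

U-240

Start: (A, Z) = (252, 98).
After α: (248, 96).
After α: (244, 94).
After α: (240, 92).
Z = 92 is uranium.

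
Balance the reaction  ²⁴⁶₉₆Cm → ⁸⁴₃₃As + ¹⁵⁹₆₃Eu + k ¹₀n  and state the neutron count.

3

Conserve mass number: 246 = 84 + 159 + k, so k = 246 − 243 = 3.
Check atomic number: 96 = 33 + 63 + 0 = 96. ✓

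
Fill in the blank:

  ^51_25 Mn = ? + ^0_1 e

Cr-51

Conserve mass number: 51 = A + 0, so A = 51.
Conserve atomic number: 25 = Z + 1, so Z = 24.
Z = 24 is chromium, so the species is ^51_24 Cr.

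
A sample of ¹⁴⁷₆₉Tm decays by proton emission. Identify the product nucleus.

Er-146

Proton emission: mass number changes by -1, atomic number by -1.
A: 147 − 1 = 146; Z: 69 − 1 = 68.
Z = 68 is erbium, so the daughter is ¹⁴⁶₆₈Er.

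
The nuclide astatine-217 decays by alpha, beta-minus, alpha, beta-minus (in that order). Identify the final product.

Start: (A, Z) = (217, 85).
After α: (213, 83).
After β⁻: (213, 84).
After α: (209, 82).
After β⁻: (209, 83).
Z = 83 is bismuth.

Bi-209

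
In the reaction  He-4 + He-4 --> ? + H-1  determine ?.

Conserve mass number: 4 + 4 = A + 1, so A = 7.
Conserve atomic number: 2 + 2 = Z + 1, so Z = 3.
Z = 3 is lithium, so the species is Li-7.

Li-7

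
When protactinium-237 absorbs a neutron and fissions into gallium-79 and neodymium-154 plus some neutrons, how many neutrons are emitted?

5

Conserve mass number: 238 = 79 + 154 + k, so k = 238 − 233 = 5.
Check atomic number: 91 = 31 + 60 + 0 = 91. ✓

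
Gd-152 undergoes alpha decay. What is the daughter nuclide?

Sm-148

Alpha decay: mass number changes by -4, atomic number by -2.
A: 152 − 4 = 148; Z: 64 − 2 = 62.
Z = 62 is samarium, so the daughter is Sm-148.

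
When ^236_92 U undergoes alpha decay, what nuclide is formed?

Alpha decay: mass number changes by -4, atomic number by -2.
A: 236 − 4 = 232; Z: 92 − 2 = 90.
Z = 90 is thorium, so the daughter is ^232_90 Th.

Th-232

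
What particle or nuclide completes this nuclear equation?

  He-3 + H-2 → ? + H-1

He-4

Conserve mass number: 3 + 2 = A + 1, so A = 4.
Conserve atomic number: 2 + 1 = Z + 1, so Z = 2.
A = 4 and Z = 2 is He-4 — an alpha particle.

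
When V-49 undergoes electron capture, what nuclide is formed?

Ti-49

Electron capture: mass number changes by +0, atomic number by -1.
A: 49 = 49; Z: 23 − 1 = 22.
Z = 22 is titanium, so the daughter is Ti-49.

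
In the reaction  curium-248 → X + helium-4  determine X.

Conserve mass number: 248 = A + 4, so A = 244.
Conserve atomic number: 96 = Z + 2, so Z = 94.
Z = 94 is plutonium, so the species is plutonium-244.

Pu-244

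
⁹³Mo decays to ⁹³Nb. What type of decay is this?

beta-plus decay or electron capture

ΔA = 93 − 93 = 0; ΔZ = 41 − 42 = -1.
A is unchanged and Z drops by 1 — a proton has become a neutron (β⁺ emission or electron capture).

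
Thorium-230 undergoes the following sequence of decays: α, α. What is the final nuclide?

Rn-222

Start: (A, Z) = (230, 90).
After α: (226, 88).
After α: (222, 86).
Z = 86 is radon.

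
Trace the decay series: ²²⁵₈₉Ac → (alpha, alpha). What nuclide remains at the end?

Start: (A, Z) = (225, 89).
After α: (221, 87).
After α: (217, 85).
Z = 85 is astatine.

At-217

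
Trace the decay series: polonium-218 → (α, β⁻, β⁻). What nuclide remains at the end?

Start: (A, Z) = (218, 84).
After α: (214, 82).
After β⁻: (214, 83).
After β⁻: (214, 84).
Z = 84 is polonium.

Po-214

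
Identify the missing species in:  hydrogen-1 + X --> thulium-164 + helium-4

Conserve mass number: 1 + A = 164 + 4, so A = 167.
Conserve atomic number: 1 + Z = 69 + 2, so Z = 70.
Z = 70 is ytterbium, so the species is ytterbium-167.

Yb-167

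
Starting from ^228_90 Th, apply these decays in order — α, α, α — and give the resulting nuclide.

Po-216

Start: (A, Z) = (228, 90).
After α: (224, 88).
After α: (220, 86).
After α: (216, 84).
Z = 84 is polonium.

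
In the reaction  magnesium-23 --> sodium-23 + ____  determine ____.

positron

Conserve mass number: 23 = 23 + A, so A = 0.
Conserve atomic number: 12 = 11 + Z, so Z = 1.
A = 0 and Z = 1 is e⁺ — a positron.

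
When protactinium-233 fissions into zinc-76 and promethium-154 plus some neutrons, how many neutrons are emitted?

Conserve mass number: 233 = 76 + 154 + k, so k = 233 − 230 = 3.
Check atomic number: 91 = 30 + 61 + 0 = 91. ✓

3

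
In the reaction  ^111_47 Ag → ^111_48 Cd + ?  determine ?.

Conserve mass number: 111 = 111 + A, so A = 0.
Conserve atomic number: 47 = 48 + Z, so Z = -1.
A = 0 and Z = -1 is ^0_-1 e — a beta-minus particle.

beta-minus particle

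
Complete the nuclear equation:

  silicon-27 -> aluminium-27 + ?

positron

Conserve mass number: 27 = 27 + A, so A = 0.
Conserve atomic number: 14 = 13 + Z, so Z = 1.
A = 0 and Z = 1 is e⁺ — a positron.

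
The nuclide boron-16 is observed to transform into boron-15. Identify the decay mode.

neutron emission

ΔA = 15 − 16 = -1; ΔZ = 5 − 5 = +0.
A drops by 1 with Z unchanged — a neutron was emitted.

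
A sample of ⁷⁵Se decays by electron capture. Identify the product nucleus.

As-75

Electron capture: mass number changes by +0, atomic number by -1.
A: 75 = 75; Z: 34 − 1 = 33.
Z = 33 is arsenic, so the daughter is ⁷⁵As.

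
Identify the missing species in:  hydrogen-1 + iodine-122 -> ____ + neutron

Xe-122

Conserve mass number: 1 + 122 = A + 1, so A = 122.
Conserve atomic number: 1 + 53 = Z + 0, so Z = 54.
Z = 54 is xenon, so the species is xenon-122.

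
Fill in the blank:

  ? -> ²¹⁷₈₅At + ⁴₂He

Conserve mass number: A = 217 + 4, so A = 221.
Conserve atomic number: Z = 85 + 2, so Z = 87.
Z = 87 is francium, so the species is ²²¹₈₇Fr.

Fr-221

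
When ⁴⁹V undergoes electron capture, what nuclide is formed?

Ti-49

Electron capture: mass number changes by +0, atomic number by -1.
A: 49 = 49; Z: 23 − 1 = 22.
Z = 22 is titanium, so the daughter is ⁴⁹Ti.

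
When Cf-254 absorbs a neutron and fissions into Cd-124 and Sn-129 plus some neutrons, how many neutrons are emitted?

2

Conserve mass number: 255 = 124 + 129 + k, so k = 255 − 253 = 2.
Check atomic number: 98 = 48 + 50 + 0 = 98. ✓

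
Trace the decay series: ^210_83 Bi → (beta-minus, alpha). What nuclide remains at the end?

Start: (A, Z) = (210, 83).
After β⁻: (210, 84).
After α: (206, 82).
Z = 82 is lead.

Pb-206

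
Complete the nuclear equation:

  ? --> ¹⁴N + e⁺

O-14

Conserve mass number: A = 14 + 0, so A = 14.
Conserve atomic number: Z = 7 + 1, so Z = 8.
Z = 8 is oxygen, so the species is ¹⁴O.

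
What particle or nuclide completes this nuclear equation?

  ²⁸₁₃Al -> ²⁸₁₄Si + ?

Conserve mass number: 28 = 28 + A, so A = 0.
Conserve atomic number: 13 = 14 + Z, so Z = -1.
A = 0 and Z = -1 is ⁰₋₁e — a beta-minus particle.

beta-minus particle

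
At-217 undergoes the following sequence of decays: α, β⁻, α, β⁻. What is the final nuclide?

Bi-209

Start: (A, Z) = (217, 85).
After α: (213, 83).
After β⁻: (213, 84).
After α: (209, 82).
After β⁻: (209, 83).
Z = 83 is bismuth.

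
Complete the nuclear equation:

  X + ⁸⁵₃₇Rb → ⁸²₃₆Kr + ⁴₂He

Conserve mass number: A + 85 = 82 + 4, so A = 1.
Conserve atomic number: Z + 37 = 36 + 2, so Z = 1.
A = 1 and Z = 1 is ¹₁H — a proton.

proton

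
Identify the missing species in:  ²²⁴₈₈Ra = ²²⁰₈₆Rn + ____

alpha particle

Conserve mass number: 224 = 220 + A, so A = 4.
Conserve atomic number: 88 = 86 + Z, so Z = 2.
A = 4 and Z = 2 is ⁴₂He — an alpha particle.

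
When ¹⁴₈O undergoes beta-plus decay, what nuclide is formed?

Beta-plus decay: mass number changes by +0, atomic number by -1.
A: 14 = 14; Z: 8 − 1 = 7.
Z = 7 is nitrogen, so the daughter is ¹⁴₇N.

N-14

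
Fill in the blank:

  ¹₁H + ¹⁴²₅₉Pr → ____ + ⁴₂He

Conserve mass number: 1 + 142 = A + 4, so A = 139.
Conserve atomic number: 1 + 59 = Z + 2, so Z = 58.
Z = 58 is cerium, so the species is ¹³⁹₅₈Ce.

Ce-139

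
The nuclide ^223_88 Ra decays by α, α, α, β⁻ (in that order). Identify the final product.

Start: (A, Z) = (223, 88).
After α: (219, 86).
After α: (215, 84).
After α: (211, 82).
After β⁻: (211, 83).
Z = 83 is bismuth.

Bi-211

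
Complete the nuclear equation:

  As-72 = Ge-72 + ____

Conserve mass number: 72 = 72 + A, so A = 0.
Conserve atomic number: 33 = 32 + Z, so Z = 1.
A = 0 and Z = 1 is e⁺ — a positron.

positron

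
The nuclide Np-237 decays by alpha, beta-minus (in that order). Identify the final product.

U-233

Start: (A, Z) = (237, 93).
After α: (233, 91).
After β⁻: (233, 92).
Z = 92 is uranium.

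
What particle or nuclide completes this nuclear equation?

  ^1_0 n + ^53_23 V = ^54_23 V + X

Conserve mass number: 1 + 53 = 54 + A, so A = 0.
Conserve atomic number: 0 + 23 = 23 + Z, so Z = 0.
A = 0 and Z = 0 is ^0_0 γ — a gamma ray.

gamma ray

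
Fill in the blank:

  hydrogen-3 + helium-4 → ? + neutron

Li-6

Conserve mass number: 3 + 4 = A + 1, so A = 6.
Conserve atomic number: 1 + 2 = Z + 0, so Z = 3.
Z = 3 is lithium, so the species is lithium-6.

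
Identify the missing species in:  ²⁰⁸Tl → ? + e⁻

Pb-208

Conserve mass number: 208 = A + 0, so A = 208.
Conserve atomic number: 81 = Z − 1, so Z = 82.
Z = 82 is lead, so the species is ²⁰⁸Pb.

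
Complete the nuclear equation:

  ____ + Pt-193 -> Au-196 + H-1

Conserve mass number: A + 193 = 196 + 1, so A = 4.
Conserve atomic number: Z + 78 = 79 + 1, so Z = 2.
A = 4 and Z = 2 is He-4 — an alpha particle.

alpha particle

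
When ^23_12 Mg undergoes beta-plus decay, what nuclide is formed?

Na-23

Beta-plus decay: mass number changes by +0, atomic number by -1.
A: 23 = 23; Z: 12 − 1 = 11.
Z = 11 is sodium, so the daughter is ^23_11 Na.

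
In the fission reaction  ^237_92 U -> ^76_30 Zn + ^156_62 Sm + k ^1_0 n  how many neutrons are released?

Conserve mass number: 237 = 76 + 156 + k, so k = 237 − 232 = 5.
Check atomic number: 92 = 30 + 62 + 0 = 92. ✓

5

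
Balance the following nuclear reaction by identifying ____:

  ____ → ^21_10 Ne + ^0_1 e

Conserve mass number: A = 21 + 0, so A = 21.
Conserve atomic number: Z = 10 + 1, so Z = 11.
Z = 11 is sodium, so the species is ^21_11 Na.

Na-21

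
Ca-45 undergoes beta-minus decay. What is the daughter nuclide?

Sc-45

Beta-minus decay: mass number changes by +0, atomic number by +1.
A: 45 = 45; Z: 20 + 1 = 21.
Z = 21 is scandium, so the daughter is Sc-45.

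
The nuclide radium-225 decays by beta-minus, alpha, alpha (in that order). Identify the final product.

At-217

Start: (A, Z) = (225, 88).
After β⁻: (225, 89).
After α: (221, 87).
After α: (217, 85).
Z = 85 is astatine.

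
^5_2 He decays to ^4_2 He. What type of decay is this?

neutron emission

ΔA = 4 − 5 = -1; ΔZ = 2 − 2 = +0.
A drops by 1 with Z unchanged — a neutron was emitted.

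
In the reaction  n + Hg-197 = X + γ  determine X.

Hg-198

Conserve mass number: 1 + 197 = A + 0, so A = 198.
Conserve atomic number: 0 + 80 = Z + 0, so Z = 80.
Z = 80 is mercury, so the species is Hg-198.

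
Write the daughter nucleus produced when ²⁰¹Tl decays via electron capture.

Electron capture: mass number changes by +0, atomic number by -1.
A: 201 = 201; Z: 81 − 1 = 80.
Z = 80 is mercury, so the daughter is ²⁰¹Hg.

Hg-201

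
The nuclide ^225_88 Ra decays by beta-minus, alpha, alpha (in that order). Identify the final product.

Start: (A, Z) = (225, 88).
After β⁻: (225, 89).
After α: (221, 87).
After α: (217, 85).
Z = 85 is astatine.

At-217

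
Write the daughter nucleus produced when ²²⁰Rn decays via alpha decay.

Alpha decay: mass number changes by -4, atomic number by -2.
A: 220 − 4 = 216; Z: 86 − 2 = 84.
Z = 84 is polonium, so the daughter is ²¹⁶Po.

Po-216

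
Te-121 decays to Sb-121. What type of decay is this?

ΔA = 121 − 121 = 0; ΔZ = 51 − 52 = -1.
A is unchanged and Z drops by 1 — a proton has become a neutron (β⁺ emission or electron capture).

beta-plus decay or electron capture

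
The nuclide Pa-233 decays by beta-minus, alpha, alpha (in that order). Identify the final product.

Start: (A, Z) = (233, 91).
After β⁻: (233, 92).
After α: (229, 90).
After α: (225, 88).
Z = 88 is radium.

Ra-225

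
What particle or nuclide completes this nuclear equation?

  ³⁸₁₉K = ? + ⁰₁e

Ar-38

Conserve mass number: 38 = A + 0, so A = 38.
Conserve atomic number: 19 = Z + 1, so Z = 18.
Z = 18 is argon, so the species is ³⁸₁₈Ar.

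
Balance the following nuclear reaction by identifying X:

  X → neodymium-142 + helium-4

Sm-146

Conserve mass number: A = 142 + 4, so A = 146.
Conserve atomic number: Z = 60 + 2, so Z = 62.
Z = 62 is samarium, so the species is samarium-146.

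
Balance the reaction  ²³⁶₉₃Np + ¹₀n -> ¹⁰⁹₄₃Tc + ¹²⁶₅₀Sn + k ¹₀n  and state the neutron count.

Conserve mass number: 237 = 109 + 126 + k, so k = 237 − 235 = 2.
Check atomic number: 93 = 43 + 50 + 0 = 93. ✓

2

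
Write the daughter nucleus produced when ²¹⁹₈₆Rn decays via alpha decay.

Po-215

Alpha decay: mass number changes by -4, atomic number by -2.
A: 219 − 4 = 215; Z: 86 − 2 = 84.
Z = 84 is polonium, so the daughter is ²¹⁵₈₄Po.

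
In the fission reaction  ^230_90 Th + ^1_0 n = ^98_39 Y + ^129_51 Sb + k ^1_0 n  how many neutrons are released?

Conserve mass number: 231 = 98 + 129 + k, so k = 231 − 227 = 4.
Check atomic number: 90 = 39 + 51 + 0 = 90. ✓

4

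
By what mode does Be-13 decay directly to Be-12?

ΔA = 12 − 13 = -1; ΔZ = 4 − 4 = +0.
A drops by 1 with Z unchanged — a neutron was emitted.

neutron emission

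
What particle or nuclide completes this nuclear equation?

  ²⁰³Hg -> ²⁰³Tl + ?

Conserve mass number: 203 = 203 + A, so A = 0.
Conserve atomic number: 80 = 81 + Z, so Z = -1.
A = 0 and Z = -1 is e⁻ — a beta-minus particle.

beta-minus particle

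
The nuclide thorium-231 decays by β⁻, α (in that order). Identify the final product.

Start: (A, Z) = (231, 90).
After β⁻: (231, 91).
After α: (227, 89).
Z = 89 is actinium.

Ac-227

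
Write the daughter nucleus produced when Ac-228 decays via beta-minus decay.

Th-228

Beta-minus decay: mass number changes by +0, atomic number by +1.
A: 228 = 228; Z: 89 + 1 = 90.
Z = 90 is thorium, so the daughter is Th-228.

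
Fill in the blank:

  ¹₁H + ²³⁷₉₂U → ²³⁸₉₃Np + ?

Conserve mass number: 1 + 237 = 238 + A, so A = 0.
Conserve atomic number: 1 + 92 = 93 + Z, so Z = 0.
A = 0 and Z = 0 is ⁰₀γ — a gamma ray.

gamma ray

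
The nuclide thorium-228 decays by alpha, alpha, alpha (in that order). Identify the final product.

Start: (A, Z) = (228, 90).
After α: (224, 88).
After α: (220, 86).
After α: (216, 84).
Z = 84 is polonium.

Po-216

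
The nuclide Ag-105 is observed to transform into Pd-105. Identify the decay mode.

ΔA = 105 − 105 = 0; ΔZ = 46 − 47 = -1.
A is unchanged and Z drops by 1 — a proton has become a neutron (β⁺ emission or electron capture).

beta-plus decay or electron capture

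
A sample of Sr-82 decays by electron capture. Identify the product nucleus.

Electron capture: mass number changes by +0, atomic number by -1.
A: 82 = 82; Z: 38 − 1 = 37.
Z = 37 is rubidium, so the daughter is Rb-82.

Rb-82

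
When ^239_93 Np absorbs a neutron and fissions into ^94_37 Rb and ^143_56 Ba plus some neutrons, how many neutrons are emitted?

3

Conserve mass number: 240 = 94 + 143 + k, so k = 240 − 237 = 3.
Check atomic number: 93 = 37 + 56 + 0 = 93. ✓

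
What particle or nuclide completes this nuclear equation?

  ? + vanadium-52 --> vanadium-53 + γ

Conserve mass number: A + 52 = 53 + 0, so A = 1.
Conserve atomic number: Z + 23 = 23 + 0, so Z = 0.
A = 1 and Z = 0 is neutron — a neutron.

neutron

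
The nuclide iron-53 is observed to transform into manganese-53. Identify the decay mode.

ΔA = 53 − 53 = 0; ΔZ = 25 − 26 = -1.
A is unchanged and Z drops by 1 — a proton has become a neutron (β⁺ emission or electron capture).

beta-plus decay or electron capture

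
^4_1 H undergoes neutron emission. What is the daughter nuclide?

H-3

Neutron emission: mass number changes by -1, atomic number by +0.
A: 4 − 1 = 3; Z: 1 = 1.
Z = 1 is hydrogen, so the daughter is ^3_1 H.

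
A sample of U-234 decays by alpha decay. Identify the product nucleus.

Th-230

Alpha decay: mass number changes by -4, atomic number by -2.
A: 234 − 4 = 230; Z: 92 − 2 = 90.
Z = 90 is thorium, so the daughter is Th-230.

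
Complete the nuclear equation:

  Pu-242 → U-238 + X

Conserve mass number: 242 = 238 + A, so A = 4.
Conserve atomic number: 94 = 92 + Z, so Z = 2.
A = 4 and Z = 2 is He-4 — an alpha particle.

alpha particle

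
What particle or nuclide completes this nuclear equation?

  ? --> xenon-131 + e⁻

I-131

Conserve mass number: A = 131 + 0, so A = 131.
Conserve atomic number: Z = 54 − 1, so Z = 53.
Z = 53 is iodine, so the species is iodine-131.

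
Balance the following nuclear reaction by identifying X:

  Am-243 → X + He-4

Conserve mass number: 243 = A + 4, so A = 239.
Conserve atomic number: 95 = Z + 2, so Z = 93.
Z = 93 is neptunium, so the species is Np-239.

Np-239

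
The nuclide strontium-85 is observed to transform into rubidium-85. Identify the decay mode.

ΔA = 85 − 85 = 0; ΔZ = 37 − 38 = -1.
A is unchanged and Z drops by 1 — a proton has become a neutron (β⁺ emission or electron capture).

beta-plus decay or electron capture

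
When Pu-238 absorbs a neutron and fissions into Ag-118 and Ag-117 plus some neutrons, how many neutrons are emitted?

4

Conserve mass number: 239 = 118 + 117 + k, so k = 239 − 235 = 4.
Check atomic number: 94 = 47 + 47 + 0 = 94. ✓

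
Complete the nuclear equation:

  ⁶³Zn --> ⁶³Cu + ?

Conserve mass number: 63 = 63 + A, so A = 0.
Conserve atomic number: 30 = 29 + Z, so Z = 1.
A = 0 and Z = 1 is e⁺ — a positron.

positron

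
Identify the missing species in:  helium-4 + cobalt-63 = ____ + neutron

Cu-66

Conserve mass number: 4 + 63 = A + 1, so A = 66.
Conserve atomic number: 2 + 27 = Z + 0, so Z = 29.
Z = 29 is copper, so the species is copper-66.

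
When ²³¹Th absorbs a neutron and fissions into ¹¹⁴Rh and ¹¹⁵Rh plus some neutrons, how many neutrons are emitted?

3

Conserve mass number: 232 = 114 + 115 + k, so k = 232 − 229 = 3.
Check atomic number: 90 = 45 + 45 + 0 = 90. ✓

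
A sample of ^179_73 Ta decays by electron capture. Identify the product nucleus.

Electron capture: mass number changes by +0, atomic number by -1.
A: 179 = 179; Z: 73 − 1 = 72.
Z = 72 is hafnium, so the daughter is ^179_72 Hf.

Hf-179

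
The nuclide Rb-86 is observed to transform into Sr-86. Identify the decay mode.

beta-minus decay

ΔA = 86 − 86 = 0; ΔZ = 38 − 37 = +1.
A is unchanged and Z rises by 1 — a neutron has become a proton (β⁻ decay).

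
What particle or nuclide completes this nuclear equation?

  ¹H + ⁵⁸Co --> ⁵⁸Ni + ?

Conserve mass number: 1 + 58 = 58 + A, so A = 1.
Conserve atomic number: 1 + 27 = 28 + Z, so Z = 0.
A = 1 and Z = 0 is ¹n — a neutron.

neutron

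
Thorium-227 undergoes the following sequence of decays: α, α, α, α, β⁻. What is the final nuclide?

Bi-211

Start: (A, Z) = (227, 90).
After α: (223, 88).
After α: (219, 86).
After α: (215, 84).
After α: (211, 82).
After β⁻: (211, 83).
Z = 83 is bismuth.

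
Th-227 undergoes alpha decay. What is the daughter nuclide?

Alpha decay: mass number changes by -4, atomic number by -2.
A: 227 − 4 = 223; Z: 90 − 2 = 88.
Z = 88 is radium, so the daughter is Ra-223.

Ra-223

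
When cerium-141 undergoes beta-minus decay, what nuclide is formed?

Pr-141

Beta-minus decay: mass number changes by +0, atomic number by +1.
A: 141 = 141; Z: 58 + 1 = 59.
Z = 59 is praseodymium, so the daughter is praseodymium-141.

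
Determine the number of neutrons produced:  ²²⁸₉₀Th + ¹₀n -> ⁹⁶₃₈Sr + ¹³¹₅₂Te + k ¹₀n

Conserve mass number: 229 = 96 + 131 + k, so k = 229 − 227 = 2.
Check atomic number: 90 = 38 + 52 + 0 = 90. ✓

2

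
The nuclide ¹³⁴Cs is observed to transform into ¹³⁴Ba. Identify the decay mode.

ΔA = 134 − 134 = 0; ΔZ = 56 − 55 = +1.
A is unchanged and Z rises by 1 — a neutron has become a proton (β⁻ decay).

beta-minus decay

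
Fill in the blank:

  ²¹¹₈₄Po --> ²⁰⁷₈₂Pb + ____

alpha particle

Conserve mass number: 211 = 207 + A, so A = 4.
Conserve atomic number: 84 = 82 + Z, so Z = 2.
A = 4 and Z = 2 is ⁴₂He — an alpha particle.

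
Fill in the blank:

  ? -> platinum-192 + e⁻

Conserve mass number: A = 192 + 0, so A = 192.
Conserve atomic number: Z = 78 − 1, so Z = 77.
Z = 77 is iridium, so the species is iridium-192.

Ir-192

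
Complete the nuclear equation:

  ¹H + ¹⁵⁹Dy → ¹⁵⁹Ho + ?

neutron

Conserve mass number: 1 + 159 = 159 + A, so A = 1.
Conserve atomic number: 1 + 66 = 67 + Z, so Z = 0.
A = 1 and Z = 0 is ¹n — a neutron.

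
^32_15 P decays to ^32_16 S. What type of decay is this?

ΔA = 32 − 32 = 0; ΔZ = 16 − 15 = +1.
A is unchanged and Z rises by 1 — a neutron has become a proton (β⁻ decay).

beta-minus decay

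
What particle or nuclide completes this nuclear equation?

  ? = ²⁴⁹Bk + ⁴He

Es-253

Conserve mass number: A = 249 + 4, so A = 253.
Conserve atomic number: Z = 97 + 2, so Z = 99.
Z = 99 is einsteinium, so the species is ²⁵³Es.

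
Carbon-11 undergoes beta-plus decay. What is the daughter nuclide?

B-11

Beta-plus decay: mass number changes by +0, atomic number by -1.
A: 11 = 11; Z: 6 − 1 = 5.
Z = 5 is boron, so the daughter is boron-11.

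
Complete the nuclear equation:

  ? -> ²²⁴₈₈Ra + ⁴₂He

Conserve mass number: A = 224 + 4, so A = 228.
Conserve atomic number: Z = 88 + 2, so Z = 90.
Z = 90 is thorium, so the species is ²²⁸₉₀Th.

Th-228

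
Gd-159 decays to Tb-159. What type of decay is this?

beta-minus decay

ΔA = 159 − 159 = 0; ΔZ = 65 − 64 = +1.
A is unchanged and Z rises by 1 — a neutron has become a proton (β⁻ decay).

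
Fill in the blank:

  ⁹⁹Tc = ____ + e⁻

Conserve mass number: 99 = A + 0, so A = 99.
Conserve atomic number: 43 = Z − 1, so Z = 44.
Z = 44 is ruthenium, so the species is ⁹⁹Ru.

Ru-99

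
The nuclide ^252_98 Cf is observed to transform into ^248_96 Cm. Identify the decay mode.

alpha decay

ΔA = 248 − 252 = -4; ΔZ = 96 − 98 = -2.
A drops by 4 and Z drops by 2 — the signature of alpha emission.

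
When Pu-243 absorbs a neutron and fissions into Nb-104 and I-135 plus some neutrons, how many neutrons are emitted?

Conserve mass number: 244 = 104 + 135 + k, so k = 244 − 239 = 5.
Check atomic number: 94 = 41 + 53 + 0 = 94. ✓

5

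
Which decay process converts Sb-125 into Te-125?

ΔA = 125 − 125 = 0; ΔZ = 52 − 51 = +1.
A is unchanged and Z rises by 1 — a neutron has become a proton (β⁻ decay).

beta-minus decay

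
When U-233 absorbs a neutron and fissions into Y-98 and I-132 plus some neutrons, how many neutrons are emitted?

4

Conserve mass number: 234 = 98 + 132 + k, so k = 234 − 230 = 4.
Check atomic number: 92 = 39 + 53 + 0 = 92. ✓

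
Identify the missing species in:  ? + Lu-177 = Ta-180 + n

alpha particle

Conserve mass number: A + 177 = 180 + 1, so A = 4.
Conserve atomic number: Z + 71 = 73 + 0, so Z = 2.
A = 4 and Z = 2 is He-4 — an alpha particle.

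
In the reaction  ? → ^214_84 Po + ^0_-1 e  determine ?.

Conserve mass number: A = 214 + 0, so A = 214.
Conserve atomic number: Z = 84 − 1, so Z = 83.
Z = 83 is bismuth, so the species is ^214_83 Bi.

Bi-214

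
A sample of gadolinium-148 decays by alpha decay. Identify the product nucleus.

Alpha decay: mass number changes by -4, atomic number by -2.
A: 148 − 4 = 144; Z: 64 − 2 = 62.
Z = 62 is samarium, so the daughter is samarium-144.

Sm-144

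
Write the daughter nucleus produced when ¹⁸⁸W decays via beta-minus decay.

Re-188

Beta-minus decay: mass number changes by +0, atomic number by +1.
A: 188 = 188; Z: 74 + 1 = 75.
Z = 75 is rhenium, so the daughter is ¹⁸⁸Re.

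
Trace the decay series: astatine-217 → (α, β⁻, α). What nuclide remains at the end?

Start: (A, Z) = (217, 85).
After α: (213, 83).
After β⁻: (213, 84).
After α: (209, 82).
Z = 82 is lead.

Pb-209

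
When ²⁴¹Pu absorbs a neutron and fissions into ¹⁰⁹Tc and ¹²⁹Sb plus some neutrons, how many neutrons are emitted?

Conserve mass number: 242 = 109 + 129 + k, so k = 242 − 238 = 4.
Check atomic number: 94 = 43 + 51 + 0 = 94. ✓

4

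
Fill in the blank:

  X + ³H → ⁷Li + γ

alpha particle

Conserve mass number: A + 3 = 7 + 0, so A = 4.
Conserve atomic number: Z + 1 = 3 + 0, so Z = 2.
A = 4 and Z = 2 is ⁴He — an alpha particle.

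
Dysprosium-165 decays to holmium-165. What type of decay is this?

beta-minus decay

ΔA = 165 − 165 = 0; ΔZ = 67 − 66 = +1.
A is unchanged and Z rises by 1 — a neutron has become a proton (β⁻ decay).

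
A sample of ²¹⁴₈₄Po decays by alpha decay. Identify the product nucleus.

Alpha decay: mass number changes by -4, atomic number by -2.
A: 214 − 4 = 210; Z: 84 − 2 = 82.
Z = 82 is lead, so the daughter is ²¹⁰₈₂Pb.

Pb-210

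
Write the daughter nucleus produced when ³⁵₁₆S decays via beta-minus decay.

Beta-minus decay: mass number changes by +0, atomic number by +1.
A: 35 = 35; Z: 16 + 1 = 17.
Z = 17 is chlorine, so the daughter is ³⁵₁₇Cl.

Cl-35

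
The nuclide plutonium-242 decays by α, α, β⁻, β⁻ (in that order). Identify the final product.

U-234

Start: (A, Z) = (242, 94).
After α: (238, 92).
After α: (234, 90).
After β⁻: (234, 91).
After β⁻: (234, 92).
Z = 92 is uranium.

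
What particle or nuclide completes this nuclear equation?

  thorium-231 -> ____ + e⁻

Pa-231

Conserve mass number: 231 = A + 0, so A = 231.
Conserve atomic number: 90 = Z − 1, so Z = 91.
Z = 91 is protactinium, so the species is protactinium-231.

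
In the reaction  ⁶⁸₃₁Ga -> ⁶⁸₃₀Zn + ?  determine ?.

positron

Conserve mass number: 68 = 68 + A, so A = 0.
Conserve atomic number: 31 = 30 + Z, so Z = 1.
A = 0 and Z = 1 is ⁰₁e — a positron.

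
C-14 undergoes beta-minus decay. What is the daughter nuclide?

N-14

Beta-minus decay: mass number changes by +0, atomic number by +1.
A: 14 = 14; Z: 6 + 1 = 7.
Z = 7 is nitrogen, so the daughter is N-14.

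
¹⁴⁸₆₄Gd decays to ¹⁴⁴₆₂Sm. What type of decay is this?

ΔA = 144 − 148 = -4; ΔZ = 62 − 64 = -2.
A drops by 4 and Z drops by 2 — the signature of alpha emission.

alpha decay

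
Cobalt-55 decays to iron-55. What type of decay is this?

beta-plus decay or electron capture

ΔA = 55 − 55 = 0; ΔZ = 26 − 27 = -1.
A is unchanged and Z drops by 1 — a proton has become a neutron (β⁺ emission or electron capture).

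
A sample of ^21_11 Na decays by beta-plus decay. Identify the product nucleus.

Ne-21

Beta-plus decay: mass number changes by +0, atomic number by -1.
A: 21 = 21; Z: 11 − 1 = 10.
Z = 10 is neon, so the daughter is ^21_10 Ne.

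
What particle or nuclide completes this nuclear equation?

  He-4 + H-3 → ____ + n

Li-6

Conserve mass number: 4 + 3 = A + 1, so A = 6.
Conserve atomic number: 2 + 1 = Z + 0, so Z = 3.
Z = 3 is lithium, so the species is Li-6.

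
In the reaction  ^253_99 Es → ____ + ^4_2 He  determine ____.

Bk-249

Conserve mass number: 253 = A + 4, so A = 249.
Conserve atomic number: 99 = Z + 2, so Z = 97.
Z = 97 is berkelium, so the species is ^249_97 Bk.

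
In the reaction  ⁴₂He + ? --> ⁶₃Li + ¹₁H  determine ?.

Conserve mass number: 4 + A = 6 + 1, so A = 3.
Conserve atomic number: 2 + Z = 3 + 1, so Z = 2.
Z = 2 is helium, so the species is ³₂He.

He-3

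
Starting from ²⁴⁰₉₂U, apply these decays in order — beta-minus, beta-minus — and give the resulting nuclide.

Pu-240

Start: (A, Z) = (240, 92).
After β⁻: (240, 93).
After β⁻: (240, 94).
Z = 94 is plutonium.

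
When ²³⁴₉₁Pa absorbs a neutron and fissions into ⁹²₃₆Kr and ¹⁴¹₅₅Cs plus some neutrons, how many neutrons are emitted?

Conserve mass number: 235 = 92 + 141 + k, so k = 235 − 233 = 2.
Check atomic number: 91 = 36 + 55 + 0 = 91. ✓

2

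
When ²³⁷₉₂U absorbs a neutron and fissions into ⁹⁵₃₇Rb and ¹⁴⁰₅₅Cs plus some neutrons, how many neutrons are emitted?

Conserve mass number: 238 = 95 + 140 + k, so k = 238 − 235 = 3.
Check atomic number: 92 = 37 + 55 + 0 = 92. ✓

3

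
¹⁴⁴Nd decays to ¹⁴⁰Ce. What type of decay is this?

alpha decay

ΔA = 140 − 144 = -4; ΔZ = 58 − 60 = -2.
A drops by 4 and Z drops by 2 — the signature of alpha emission.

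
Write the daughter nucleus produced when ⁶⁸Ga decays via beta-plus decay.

Beta-plus decay: mass number changes by +0, atomic number by -1.
A: 68 = 68; Z: 31 − 1 = 30.
Z = 30 is zinc, so the daughter is ⁶⁸Zn.

Zn-68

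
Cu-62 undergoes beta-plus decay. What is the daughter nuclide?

Beta-plus decay: mass number changes by +0, atomic number by -1.
A: 62 = 62; Z: 29 − 1 = 28.
Z = 28 is nickel, so the daughter is Ni-62.

Ni-62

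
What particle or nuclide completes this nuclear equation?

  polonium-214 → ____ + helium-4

Pb-210

Conserve mass number: 214 = A + 4, so A = 210.
Conserve atomic number: 84 = Z + 2, so Z = 82.
Z = 82 is lead, so the species is lead-210.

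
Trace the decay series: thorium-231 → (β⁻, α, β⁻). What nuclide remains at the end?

Start: (A, Z) = (231, 90).
After β⁻: (231, 91).
After α: (227, 89).
After β⁻: (227, 90).
Z = 90 is thorium.

Th-227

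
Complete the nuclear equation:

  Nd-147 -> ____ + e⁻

Conserve mass number: 147 = A + 0, so A = 147.
Conserve atomic number: 60 = Z − 1, so Z = 61.
Z = 61 is promethium, so the species is Pm-147.

Pm-147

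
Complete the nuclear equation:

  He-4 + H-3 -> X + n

Conserve mass number: 4 + 3 = A + 1, so A = 6.
Conserve atomic number: 2 + 1 = Z + 0, so Z = 3.
Z = 3 is lithium, so the species is Li-6.

Li-6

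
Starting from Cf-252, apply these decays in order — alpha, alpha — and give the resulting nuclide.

Start: (A, Z) = (252, 98).
After α: (248, 96).
After α: (244, 94).
Z = 94 is plutonium.

Pu-244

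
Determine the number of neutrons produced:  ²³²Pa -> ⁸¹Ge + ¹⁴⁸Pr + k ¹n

Conserve mass number: 232 = 81 + 148 + k, so k = 232 − 229 = 3.
Check atomic number: 91 = 32 + 59 + 0 = 91. ✓

3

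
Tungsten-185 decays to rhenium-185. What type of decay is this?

ΔA = 185 − 185 = 0; ΔZ = 75 − 74 = +1.
A is unchanged and Z rises by 1 — a neutron has become a proton (β⁻ decay).

beta-minus decay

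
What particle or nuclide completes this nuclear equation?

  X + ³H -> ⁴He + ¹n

deuteron

Conserve mass number: A + 3 = 4 + 1, so A = 2.
Conserve atomic number: Z + 1 = 2 + 0, so Z = 1.
A = 2 and Z = 1 is ²H — a deuteron.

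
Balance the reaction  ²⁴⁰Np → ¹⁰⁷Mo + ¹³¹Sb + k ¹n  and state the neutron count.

2

Conserve mass number: 240 = 107 + 131 + k, so k = 240 − 238 = 2.
Check atomic number: 93 = 42 + 51 + 0 = 93. ✓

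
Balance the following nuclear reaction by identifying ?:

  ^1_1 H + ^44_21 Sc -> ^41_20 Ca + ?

alpha particle

Conserve mass number: 1 + 44 = 41 + A, so A = 4.
Conserve atomic number: 1 + 21 = 20 + Z, so Z = 2.
A = 4 and Z = 2 is ^4_2 He — an alpha particle.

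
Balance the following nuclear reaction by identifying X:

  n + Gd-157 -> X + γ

Gd-158

Conserve mass number: 1 + 157 = A + 0, so A = 158.
Conserve atomic number: 0 + 64 = Z + 0, so Z = 64.
Z = 64 is gadolinium, so the species is Gd-158.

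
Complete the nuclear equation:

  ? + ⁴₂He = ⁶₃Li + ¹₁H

Conserve mass number: A + 4 = 6 + 1, so A = 3.
Conserve atomic number: Z + 2 = 3 + 1, so Z = 2.
Z = 2 is helium, so the species is ³₂He.

He-3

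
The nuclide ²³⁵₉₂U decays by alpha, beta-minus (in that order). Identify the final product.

Pa-231

Start: (A, Z) = (235, 92).
After α: (231, 90).
After β⁻: (231, 91).
Z = 91 is protactinium.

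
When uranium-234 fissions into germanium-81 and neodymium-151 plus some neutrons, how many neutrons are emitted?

2

Conserve mass number: 234 = 81 + 151 + k, so k = 234 − 232 = 2.
Check atomic number: 92 = 32 + 60 + 0 = 92. ✓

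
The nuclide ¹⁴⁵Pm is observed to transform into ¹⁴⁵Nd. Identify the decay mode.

beta-plus decay or electron capture

ΔA = 145 − 145 = 0; ΔZ = 60 − 61 = -1.
A is unchanged and Z drops by 1 — a proton has become a neutron (β⁺ emission or electron capture).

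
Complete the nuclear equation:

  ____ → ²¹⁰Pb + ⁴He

Conserve mass number: A = 210 + 4, so A = 214.
Conserve atomic number: Z = 82 + 2, so Z = 84.
Z = 84 is polonium, so the species is ²¹⁴Po.

Po-214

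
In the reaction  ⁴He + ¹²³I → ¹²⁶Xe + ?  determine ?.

Conserve mass number: 4 + 123 = 126 + A, so A = 1.
Conserve atomic number: 2 + 53 = 54 + Z, so Z = 1.
A = 1 and Z = 1 is ¹H — a proton.

proton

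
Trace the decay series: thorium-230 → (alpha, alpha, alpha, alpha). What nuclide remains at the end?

Start: (A, Z) = (230, 90).
After α: (226, 88).
After α: (222, 86).
After α: (218, 84).
After α: (214, 82).
Z = 82 is lead.

Pb-214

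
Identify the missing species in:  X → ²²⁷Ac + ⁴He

Pa-231

Conserve mass number: A = 227 + 4, so A = 231.
Conserve atomic number: Z = 89 + 2, so Z = 91.
Z = 91 is protactinium, so the species is ²³¹Pa.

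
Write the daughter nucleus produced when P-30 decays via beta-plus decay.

Si-30

Beta-plus decay: mass number changes by +0, atomic number by -1.
A: 30 = 30; Z: 15 − 1 = 14.
Z = 14 is silicon, so the daughter is Si-30.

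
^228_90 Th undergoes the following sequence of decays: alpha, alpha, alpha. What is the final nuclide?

Start: (A, Z) = (228, 90).
After α: (224, 88).
After α: (220, 86).
After α: (216, 84).
Z = 84 is polonium.

Po-216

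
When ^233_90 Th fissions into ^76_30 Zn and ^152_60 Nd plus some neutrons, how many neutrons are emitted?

Conserve mass number: 233 = 76 + 152 + k, so k = 233 − 228 = 5.
Check atomic number: 90 = 30 + 60 + 0 = 90. ✓

5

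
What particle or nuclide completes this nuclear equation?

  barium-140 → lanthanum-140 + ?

beta-minus particle

Conserve mass number: 140 = 140 + A, so A = 0.
Conserve atomic number: 56 = 57 + Z, so Z = -1.
A = 0 and Z = -1 is e⁻ — a beta-minus particle.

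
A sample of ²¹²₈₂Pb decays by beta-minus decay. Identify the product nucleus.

Bi-212

Beta-minus decay: mass number changes by +0, atomic number by +1.
A: 212 = 212; Z: 82 + 1 = 83.
Z = 83 is bismuth, so the daughter is ²¹²₈₃Bi.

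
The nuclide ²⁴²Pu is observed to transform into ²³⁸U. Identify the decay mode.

ΔA = 238 − 242 = -4; ΔZ = 92 − 94 = -2.
A drops by 4 and Z drops by 2 — the signature of alpha emission.

alpha decay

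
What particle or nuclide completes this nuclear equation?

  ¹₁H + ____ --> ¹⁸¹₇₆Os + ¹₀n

Conserve mass number: 1 + A = 181 + 1, so A = 181.
Conserve atomic number: 1 + Z = 76 + 0, so Z = 75.
Z = 75 is rhenium, so the species is ¹⁸¹₇₅Re.

Re-181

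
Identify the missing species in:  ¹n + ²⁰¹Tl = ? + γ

Conserve mass number: 1 + 201 = A + 0, so A = 202.
Conserve atomic number: 0 + 81 = Z + 0, so Z = 81.
Z = 81 is thallium, so the species is ²⁰²Tl.

Tl-202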